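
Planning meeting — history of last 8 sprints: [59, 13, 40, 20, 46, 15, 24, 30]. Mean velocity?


Formula: Avg velocity = Total points / Number of sprints
Points: [59, 13, 40, 20, 46, 15, 24, 30]
Sum = 59 + 13 + 40 + 20 + 46 + 15 + 24 + 30 = 247
Avg velocity = 247 / 8 = 30.88 points/sprint

30.88 points/sprint


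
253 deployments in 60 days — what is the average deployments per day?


Formula: deployments per day = releases / days
= 253 / 60
= 4.217 deploys/day
(equivalently, 29.52 deploys/week)

4.217 deploys/day


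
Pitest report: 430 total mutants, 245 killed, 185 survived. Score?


Mutation score = killed / total * 100
Mutation score = 245 / 430 * 100
Mutation score = 56.98%

56.98%


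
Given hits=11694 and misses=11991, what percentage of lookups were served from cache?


Formula: hit rate = hits / (hits + misses) * 100
hit rate = 11694 / (11694 + 11991) * 100
hit rate = 11694 / 23685 * 100
hit rate = 49.37%

49.37%


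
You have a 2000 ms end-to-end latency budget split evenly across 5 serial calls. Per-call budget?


Formula: per_stage = total_budget / stages
per_stage = 2000 / 5
per_stage = 400.0 ms

400.0 ms


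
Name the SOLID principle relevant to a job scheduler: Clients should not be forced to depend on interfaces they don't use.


This describes the Interface Segregation Principle (ISP)

Interface Segregation Principle (ISP)


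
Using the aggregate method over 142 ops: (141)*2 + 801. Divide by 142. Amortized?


Formula: Amortized cost = Total cost / Operations
Total cost = (141 * 2) + (1 * 801)
Total cost = 282 + 801 = 1083
Amortized = 1083 / 142 = 7.6268

7.6268


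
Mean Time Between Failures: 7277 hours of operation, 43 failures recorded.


Formula: MTBF = Total operating time / Number of failures
MTBF = 7277 / 43
MTBF = 169.23 hours

169.23 hours


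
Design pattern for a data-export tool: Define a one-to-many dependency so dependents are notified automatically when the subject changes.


This matches the Observer pattern

Observer


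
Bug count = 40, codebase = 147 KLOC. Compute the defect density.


Defect density = defects / KLOC
Defect density = 40 / 147
Defect density = 0.272 defects/KLOC

0.272 defects/KLOC


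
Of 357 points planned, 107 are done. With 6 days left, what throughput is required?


Formula: Required rate = Remaining points / Days left
Remaining = 357 - 107 = 250 points
Required rate = 250 / 6 = 41.67 points/day

41.67 points/day


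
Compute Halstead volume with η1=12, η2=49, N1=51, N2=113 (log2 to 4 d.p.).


Formula: V = N * log2(η), where N = N1 + N2 and η = η1 + η2
η = 12 + 49 = 61
N = 51 + 113 = 164
log2(61) ≈ 5.9307
V = 164 * 5.9307 = 972.63

972.63


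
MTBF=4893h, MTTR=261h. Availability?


Availability = MTBF / (MTBF + MTTR)
Availability = 4893 / (4893 + 261)
Availability = 4893 / 5154
Availability = 94.936%

94.936%


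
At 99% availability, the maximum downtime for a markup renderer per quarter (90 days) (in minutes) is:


Formula: allowed downtime = period * (100 - SLA) / 100
Period (quarter (90 days)) = 129600 minutes
Unavailability fraction = (100 - 99.0) / 100
Allowed downtime = 129600 * (100 - 99.0) / 100
Allowed downtime = 1296.0 minutes

1296.0 minutes


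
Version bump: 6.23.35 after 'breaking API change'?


Current: 6.23.35
Change category: 'breaking API change' → major bump
SemVer rule: major bump → increment MAJOR, reset MINOR and PATCH to 0
New: 7.0.0

7.0.0


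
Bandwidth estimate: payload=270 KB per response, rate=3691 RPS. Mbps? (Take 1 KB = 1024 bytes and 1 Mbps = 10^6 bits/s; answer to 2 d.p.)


Formula: Mbps = payload_bytes * RPS * 8 / 1e6
Payload per request = 270 KB = 270 * 1024 = 276480 bytes
Total bytes/sec = 276480 * 3691 = 1020487680
Total bits/sec = 1020487680 * 8 = 8163901440
Mbps = 8163901440 / 1e6 = 8163.9

8163.9 Mbps


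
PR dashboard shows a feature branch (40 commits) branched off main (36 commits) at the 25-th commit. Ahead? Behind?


Common ancestor: commit #25
feature commits after divergence: 40 - 25 = 15
main commits after divergence: 36 - 25 = 11
feature is 15 commits ahead of main
main is 11 commits ahead of feature

feature ahead: 15, main ahead: 11


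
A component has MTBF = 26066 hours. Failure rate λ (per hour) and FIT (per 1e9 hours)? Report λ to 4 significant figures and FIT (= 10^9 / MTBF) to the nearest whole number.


Formula: λ = 1 / MTBF; FIT = λ × 1e9 = 1e9 / MTBF
λ = 1 / 26066 ≈ 3.836e-05 failures/hour
FIT = 1e9 / 26066 ≈ 38364 failures per 1e9 hours (nearest whole number)

λ = 3.836e-05 /h, FIT = 38364


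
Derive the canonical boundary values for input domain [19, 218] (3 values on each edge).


Range: [19, 218]
Boundaries: just below min, min, min+1, max-1, max, just above max
Values: [18, 19, 20, 217, 218, 219]

[18, 19, 20, 217, 218, 219]


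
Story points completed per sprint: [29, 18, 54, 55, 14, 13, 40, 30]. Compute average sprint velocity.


Formula: Avg velocity = Total points / Number of sprints
Points: [29, 18, 54, 55, 14, 13, 40, 30]
Sum = 29 + 18 + 54 + 55 + 14 + 13 + 40 + 30 = 253
Avg velocity = 253 / 8 = 31.63 points/sprint

31.63 points/sprint


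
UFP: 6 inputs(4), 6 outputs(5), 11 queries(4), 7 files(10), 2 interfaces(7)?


UFP = EI*4 + EO*5 + EQ*4 + ILF*10 + EIF*7
UFP = 6*4 + 6*5 + 11*4 + 7*10 + 2*7
UFP = 24 + 30 + 44 + 70 + 14
UFP = 182

182


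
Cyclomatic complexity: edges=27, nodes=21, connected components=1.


Formula: V(G) = E - N + 2P
V(G) = 27 - 21 + 2*1
V(G) = 6 + 2
V(G) = 8

8


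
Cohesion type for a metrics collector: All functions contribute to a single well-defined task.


Reasoning: Best: single purpose
Type: Functional cohesion

Functional cohesion


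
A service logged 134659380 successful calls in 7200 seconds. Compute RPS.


Formula: throughput = requests / seconds
throughput = 134659380 / 7200
throughput = 18702.69 requests/second

18702.69 requests/second


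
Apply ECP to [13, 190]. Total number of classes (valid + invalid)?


Valid range: [13, 190]
Class 1: x < 13 — invalid
Class 2: 13 ≤ x ≤ 190 — valid
Class 3: x > 190 — invalid
Total equivalence classes: 3

3 equivalence classes


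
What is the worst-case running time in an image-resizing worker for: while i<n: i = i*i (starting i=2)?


Reasoning: squaring drives double-exponential growth; iterations ~ log log n
Complexity: O(log log n)

O(log log n)


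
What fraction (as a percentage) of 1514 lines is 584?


Coverage = covered / total * 100
Coverage = 584 / 1514 * 100
Coverage = 38.57%

38.57%


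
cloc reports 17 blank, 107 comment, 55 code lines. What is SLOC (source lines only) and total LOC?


Total LOC = blank + comment + code
Total LOC = 17 + 107 + 55 = 179
SLOC (source only) = code = 55

Total LOC: 179, SLOC: 55


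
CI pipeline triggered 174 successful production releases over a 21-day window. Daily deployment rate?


Formula: deployments per day = releases / days
= 174 / 21
= 8.286 deploys/day
(equivalently, 58.0 deploys/week)

8.286 deploys/day


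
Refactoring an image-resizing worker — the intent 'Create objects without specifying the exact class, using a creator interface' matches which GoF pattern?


This matches the Factory Method pattern

Factory Method


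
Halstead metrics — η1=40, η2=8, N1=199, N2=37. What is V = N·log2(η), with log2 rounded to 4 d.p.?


Formula: V = N * log2(η), where N = N1 + N2 and η = η1 + η2
η = 40 + 8 = 48
N = 199 + 37 = 236
log2(48) ≈ 5.5850
V = 236 * 5.5850 = 1318.06

1318.06


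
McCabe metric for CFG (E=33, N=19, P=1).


Formula: V(G) = E - N + 2P
V(G) = 33 - 19 + 2*1
V(G) = 14 + 2
V(G) = 16

16


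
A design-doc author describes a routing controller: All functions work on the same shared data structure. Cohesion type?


Reasoning: Functions share data
Type: Communicational cohesion

Communicational cohesion


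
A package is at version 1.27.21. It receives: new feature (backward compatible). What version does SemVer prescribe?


Current: 1.27.21
Change category: 'new feature (backward compatible)' → minor bump
SemVer rule: minor bump → increment MINOR, reset PATCH to 0 (MAJOR unchanged)
New: 1.28.0

1.28.0


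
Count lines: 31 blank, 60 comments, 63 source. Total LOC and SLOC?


Total LOC = blank + comment + code
Total LOC = 31 + 60 + 63 = 154
SLOC (source only) = code = 63

Total LOC: 154, SLOC: 63


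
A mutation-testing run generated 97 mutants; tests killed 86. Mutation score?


Mutation score = killed / total * 100
Mutation score = 86 / 97 * 100
Mutation score = 88.66%

88.66%


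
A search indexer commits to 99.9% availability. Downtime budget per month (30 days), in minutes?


Formula: allowed downtime = period * (100 - SLA) / 100
Period (month (30 days)) = 43200 minutes
Unavailability fraction = (100 - 99.9) / 100
Allowed downtime = 43200 * (100 - 99.9) / 100
Allowed downtime = 43.2 minutes

43.2 minutes


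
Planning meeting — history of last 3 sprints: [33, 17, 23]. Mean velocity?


Formula: Avg velocity = Total points / Number of sprints
Points: [33, 17, 23]
Sum = 33 + 17 + 23 = 73
Avg velocity = 73 / 3 = 24.33 points/sprint

24.33 points/sprint


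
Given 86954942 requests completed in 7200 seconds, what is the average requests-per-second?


Formula: throughput = requests / seconds
throughput = 86954942 / 7200
throughput = 12077.08 requests/second

12077.08 requests/second


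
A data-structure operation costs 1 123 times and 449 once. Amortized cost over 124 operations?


Formula: Amortized cost = Total cost / Operations
Total cost = (123 * 1) + (1 * 449)
Total cost = 123 + 449 = 572
Amortized = 572 / 124 = 4.6129

4.6129


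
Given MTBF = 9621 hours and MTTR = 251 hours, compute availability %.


Availability = MTBF / (MTBF + MTTR)
Availability = 9621 / (9621 + 251)
Availability = 9621 / 9872
Availability = 97.4575%

97.4575%


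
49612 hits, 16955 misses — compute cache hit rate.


Formula: hit rate = hits / (hits + misses) * 100
hit rate = 49612 / (49612 + 16955) * 100
hit rate = 49612 / 66567 * 100
hit rate = 74.53%

74.53%


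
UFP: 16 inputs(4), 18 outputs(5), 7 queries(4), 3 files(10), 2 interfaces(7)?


UFP = EI*4 + EO*5 + EQ*4 + ILF*10 + EIF*7
UFP = 16*4 + 18*5 + 7*4 + 3*10 + 2*7
UFP = 64 + 90 + 28 + 30 + 14
UFP = 226

226


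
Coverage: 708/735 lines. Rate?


Coverage = covered / total * 100
Coverage = 708 / 735 * 100
Coverage = 96.33%

96.33%


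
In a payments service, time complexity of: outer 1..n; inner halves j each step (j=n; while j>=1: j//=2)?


Reasoning: n times log n
Complexity: O(n log n)

O(n log n)


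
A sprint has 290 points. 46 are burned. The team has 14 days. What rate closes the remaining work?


Formula: Required rate = Remaining points / Days left
Remaining = 290 - 46 = 244 points
Required rate = 244 / 14 = 17.43 points/day

17.43 points/day


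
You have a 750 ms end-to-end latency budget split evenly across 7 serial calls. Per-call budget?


Formula: per_stage = total_budget / stages
per_stage = 750 / 7
per_stage = 107.14 ms

107.14 ms


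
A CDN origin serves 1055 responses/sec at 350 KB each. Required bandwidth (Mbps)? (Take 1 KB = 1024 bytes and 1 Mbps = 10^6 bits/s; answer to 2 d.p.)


Formula: Mbps = payload_bytes * RPS * 8 / 1e6
Payload per request = 350 KB = 350 * 1024 = 358400 bytes
Total bytes/sec = 358400 * 1055 = 378112000
Total bits/sec = 378112000 * 8 = 3024896000
Mbps = 3024896000 / 1e6 = 3024.9

3024.9 Mbps


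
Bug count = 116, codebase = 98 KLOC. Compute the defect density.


Defect density = defects / KLOC
Defect density = 116 / 98
Defect density = 1.184 defects/KLOC

1.184 defects/KLOC


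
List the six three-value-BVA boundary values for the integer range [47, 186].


Range: [47, 186]
Boundaries: just below min, min, min+1, max-1, max, just above max
Values: [46, 47, 48, 185, 186, 187]

[46, 47, 48, 185, 186, 187]


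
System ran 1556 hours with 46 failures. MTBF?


Formula: MTBF = Total operating time / Number of failures
MTBF = 1556 / 46
MTBF = 33.83 hours

33.83 hours


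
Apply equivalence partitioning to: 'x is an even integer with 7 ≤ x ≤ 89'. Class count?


Constraint: even integers in [7, 89]
Class 1: x < 7 — out-of-range invalid
Class 2: x in [7,89] but odd — wrong type invalid
Class 3: x in [7,89] and even — valid
Class 4: x > 89 — out-of-range invalid
Total equivalence classes: 4

4 equivalence classes


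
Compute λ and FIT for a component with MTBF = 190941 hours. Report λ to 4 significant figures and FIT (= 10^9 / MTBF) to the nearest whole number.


Formula: λ = 1 / MTBF; FIT = λ × 1e9 = 1e9 / MTBF
λ = 1 / 190941 ≈ 5.237e-06 failures/hour
FIT = 1e9 / 190941 ≈ 5237 failures per 1e9 hours (nearest whole number)

λ = 5.237e-06 /h, FIT = 5237


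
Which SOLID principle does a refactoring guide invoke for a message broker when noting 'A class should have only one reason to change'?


This describes the Single Responsibility Principle (SRP)

Single Responsibility Principle (SRP)


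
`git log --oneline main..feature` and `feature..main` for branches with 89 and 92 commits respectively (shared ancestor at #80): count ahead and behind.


Common ancestor: commit #80
feature commits after divergence: 89 - 80 = 9
main commits after divergence: 92 - 80 = 12
feature is 9 commits ahead of main
main is 12 commits ahead of feature

feature ahead: 9, main ahead: 12


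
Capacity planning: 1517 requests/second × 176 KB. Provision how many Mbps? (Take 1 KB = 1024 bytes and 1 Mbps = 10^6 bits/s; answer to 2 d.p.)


Formula: Mbps = payload_bytes * RPS * 8 / 1e6
Payload per request = 176 KB = 176 * 1024 = 180224 bytes
Total bytes/sec = 180224 * 1517 = 273399808
Total bits/sec = 273399808 * 8 = 2187198464
Mbps = 2187198464 / 1e6 = 2187.2

2187.2 Mbps


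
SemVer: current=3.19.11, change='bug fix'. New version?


Current: 3.19.11
Change category: 'bug fix' → patch bump
SemVer rule: patch bump → increment PATCH (MAJOR and MINOR unchanged)
New: 3.19.12

3.19.12


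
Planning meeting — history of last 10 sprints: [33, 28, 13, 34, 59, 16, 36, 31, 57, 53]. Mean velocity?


Formula: Avg velocity = Total points / Number of sprints
Points: [33, 28, 13, 34, 59, 16, 36, 31, 57, 53]
Sum = 33 + 28 + 13 + 34 + 59 + 16 + 36 + 31 + 57 + 53 = 360
Avg velocity = 360 / 10 = 36.0 points/sprint

36.0 points/sprint


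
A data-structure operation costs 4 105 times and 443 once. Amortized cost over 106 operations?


Formula: Amortized cost = Total cost / Operations
Total cost = (105 * 4) + (1 * 443)
Total cost = 420 + 443 = 863
Amortized = 863 / 106 = 8.1415

8.1415


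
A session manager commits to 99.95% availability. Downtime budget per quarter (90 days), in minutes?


Formula: allowed downtime = period * (100 - SLA) / 100
Period (quarter (90 days)) = 129600 minutes
Unavailability fraction = (100 - 99.95) / 100
Allowed downtime = 129600 * (100 - 99.95) / 100
Allowed downtime = 64.8 minutes

64.8 minutes


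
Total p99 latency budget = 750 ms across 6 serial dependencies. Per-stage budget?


Formula: per_stage = total_budget / stages
per_stage = 750 / 6
per_stage = 125.0 ms

125.0 ms


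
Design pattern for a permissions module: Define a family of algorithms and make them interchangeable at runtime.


This matches the Strategy pattern

Strategy


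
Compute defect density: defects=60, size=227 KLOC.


Defect density = defects / KLOC
Defect density = 60 / 227
Defect density = 0.264 defects/KLOC

0.264 defects/KLOC


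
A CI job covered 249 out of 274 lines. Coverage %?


Coverage = covered / total * 100
Coverage = 249 / 274 * 100
Coverage = 90.88%

90.88%


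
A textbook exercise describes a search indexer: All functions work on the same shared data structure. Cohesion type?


Reasoning: Functions share data
Type: Communicational cohesion

Communicational cohesion


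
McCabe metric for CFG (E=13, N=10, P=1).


Formula: V(G) = E - N + 2P
V(G) = 13 - 10 + 2*1
V(G) = 3 + 2
V(G) = 5

5


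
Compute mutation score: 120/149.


Mutation score = killed / total * 100
Mutation score = 120 / 149 * 100
Mutation score = 80.54%

80.54%


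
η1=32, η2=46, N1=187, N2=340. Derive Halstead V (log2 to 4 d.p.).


Formula: V = N * log2(η), where N = N1 + N2 and η = η1 + η2
η = 32 + 46 = 78
N = 187 + 340 = 527
log2(78) ≈ 6.2854
V = 527 * 6.2854 = 3312.41

3312.41


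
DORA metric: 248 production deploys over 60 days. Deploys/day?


Formula: deployments per day = releases / days
= 248 / 60
= 4.133 deploys/day
(equivalently, 28.93 deploys/week)

4.133 deploys/day


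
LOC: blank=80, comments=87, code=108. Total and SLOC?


Total LOC = blank + comment + code
Total LOC = 80 + 87 + 108 = 275
SLOC (source only) = code = 108

Total LOC: 275, SLOC: 108


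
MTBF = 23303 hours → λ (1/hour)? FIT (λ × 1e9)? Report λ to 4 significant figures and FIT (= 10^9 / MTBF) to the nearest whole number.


Formula: λ = 1 / MTBF; FIT = λ × 1e9 = 1e9 / MTBF
λ = 1 / 23303 ≈ 4.291e-05 failures/hour
FIT = 1e9 / 23303 ≈ 42913 failures per 1e9 hours (nearest whole number)

λ = 4.291e-05 /h, FIT = 42913


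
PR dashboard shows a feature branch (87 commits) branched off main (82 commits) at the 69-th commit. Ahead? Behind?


Common ancestor: commit #69
feature commits after divergence: 87 - 69 = 18
main commits after divergence: 82 - 69 = 13
feature is 18 commits ahead of main
main is 13 commits ahead of feature

feature ahead: 18, main ahead: 13


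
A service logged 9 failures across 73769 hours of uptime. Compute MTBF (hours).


Formula: MTBF = Total operating time / Number of failures
MTBF = 73769 / 9
MTBF = 8196.56 hours

8196.56 hours


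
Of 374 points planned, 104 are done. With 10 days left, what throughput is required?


Formula: Required rate = Remaining points / Days left
Remaining = 374 - 104 = 270 points
Required rate = 270 / 10 = 27.0 points/day

27.0 points/day


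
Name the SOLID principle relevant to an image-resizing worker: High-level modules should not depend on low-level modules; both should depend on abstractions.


This describes the Dependency Inversion Principle (DIP)

Dependency Inversion Principle (DIP)


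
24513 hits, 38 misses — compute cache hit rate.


Formula: hit rate = hits / (hits + misses) * 100
hit rate = 24513 / (24513 + 38) * 100
hit rate = 24513 / 24551 * 100
hit rate = 99.85%

99.85%


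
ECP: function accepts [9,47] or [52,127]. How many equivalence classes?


Valid ranges: [9,47] and [52,127]
Class 1: x < 9 — invalid
Class 2: 9 ≤ x ≤ 47 — valid
Class 3: 47 < x < 52 — invalid (gap between ranges)
Class 4: 52 ≤ x ≤ 127 — valid
Class 5: x > 127 — invalid
Total equivalence classes: 5

5 equivalence classes


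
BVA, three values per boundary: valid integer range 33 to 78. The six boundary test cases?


Range: [33, 78]
Boundaries: just below min, min, min+1, max-1, max, just above max
Values: [32, 33, 34, 77, 78, 79]

[32, 33, 34, 77, 78, 79]


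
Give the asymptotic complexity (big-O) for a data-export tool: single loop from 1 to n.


Reasoning: one pass through n items
Complexity: O(n)

O(n)


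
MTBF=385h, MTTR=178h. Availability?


Availability = MTBF / (MTBF + MTTR)
Availability = 385 / (385 + 178)
Availability = 385 / 563
Availability = 68.3837%

68.3837%


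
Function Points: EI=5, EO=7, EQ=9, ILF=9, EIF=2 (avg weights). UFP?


UFP = EI*4 + EO*5 + EQ*4 + ILF*10 + EIF*7
UFP = 5*4 + 7*5 + 9*4 + 9*10 + 2*7
UFP = 20 + 35 + 36 + 90 + 14
UFP = 195

195


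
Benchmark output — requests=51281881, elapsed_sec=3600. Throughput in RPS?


Formula: throughput = requests / seconds
throughput = 51281881 / 3600
throughput = 14244.97 requests/second

14244.97 requests/second


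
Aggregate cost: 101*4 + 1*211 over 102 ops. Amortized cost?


Formula: Amortized cost = Total cost / Operations
Total cost = (101 * 4) + (1 * 211)
Total cost = 404 + 211 = 615
Amortized = 615 / 102 = 6.0294

6.0294


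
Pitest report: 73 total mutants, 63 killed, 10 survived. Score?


Mutation score = killed / total * 100
Mutation score = 63 / 73 * 100
Mutation score = 86.3%

86.3%


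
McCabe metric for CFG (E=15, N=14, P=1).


Formula: V(G) = E - N + 2P
V(G) = 15 - 14 + 2*1
V(G) = 1 + 2
V(G) = 3

3


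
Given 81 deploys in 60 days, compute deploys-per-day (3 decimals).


Formula: deployments per day = releases / days
= 81 / 60
= 1.35 deploys/day
(equivalently, 9.45 deploys/week)

1.35 deploys/day


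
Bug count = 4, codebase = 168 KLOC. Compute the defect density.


Defect density = defects / KLOC
Defect density = 4 / 168
Defect density = 0.024 defects/KLOC

0.024 defects/KLOC


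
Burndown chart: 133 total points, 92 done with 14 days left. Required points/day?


Formula: Required rate = Remaining points / Days left
Remaining = 133 - 92 = 41 points
Required rate = 41 / 14 = 2.93 points/day

2.93 points/day


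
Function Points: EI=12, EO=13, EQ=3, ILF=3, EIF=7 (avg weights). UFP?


UFP = EI*4 + EO*5 + EQ*4 + ILF*10 + EIF*7
UFP = 12*4 + 13*5 + 3*4 + 3*10 + 7*7
UFP = 48 + 65 + 12 + 30 + 49
UFP = 204

204


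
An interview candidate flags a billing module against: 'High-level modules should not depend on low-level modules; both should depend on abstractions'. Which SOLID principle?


This describes the Dependency Inversion Principle (DIP)

Dependency Inversion Principle (DIP)


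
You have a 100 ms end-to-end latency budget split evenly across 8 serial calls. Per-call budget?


Formula: per_stage = total_budget / stages
per_stage = 100 / 8
per_stage = 12.5 ms

12.5 ms


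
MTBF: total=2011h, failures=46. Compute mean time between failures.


Formula: MTBF = Total operating time / Number of failures
MTBF = 2011 / 46
MTBF = 43.72 hours

43.72 hours


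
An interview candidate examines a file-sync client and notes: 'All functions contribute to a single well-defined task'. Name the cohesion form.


Reasoning: Best: single purpose
Type: Functional cohesion

Functional cohesion


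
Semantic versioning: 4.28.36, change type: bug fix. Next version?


Current: 4.28.36
Change category: 'bug fix' → patch bump
SemVer rule: patch bump → increment PATCH (MAJOR and MINOR unchanged)
New: 4.28.37

4.28.37


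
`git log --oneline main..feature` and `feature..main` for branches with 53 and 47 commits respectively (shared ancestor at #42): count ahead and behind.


Common ancestor: commit #42
feature commits after divergence: 53 - 42 = 11
main commits after divergence: 47 - 42 = 5
feature is 11 commits ahead of main
main is 5 commits ahead of feature

feature ahead: 11, main ahead: 5


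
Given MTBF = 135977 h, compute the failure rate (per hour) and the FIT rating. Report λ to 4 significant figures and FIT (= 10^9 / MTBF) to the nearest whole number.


Formula: λ = 1 / MTBF; FIT = λ × 1e9 = 1e9 / MTBF
λ = 1 / 135977 ≈ 7.354e-06 failures/hour
FIT = 1e9 / 135977 ≈ 7354 failures per 1e9 hours (nearest whole number)

λ = 7.354e-06 /h, FIT = 7354


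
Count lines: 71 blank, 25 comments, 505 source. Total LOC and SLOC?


Total LOC = blank + comment + code
Total LOC = 71 + 25 + 505 = 601
SLOC (source only) = code = 505

Total LOC: 601, SLOC: 505


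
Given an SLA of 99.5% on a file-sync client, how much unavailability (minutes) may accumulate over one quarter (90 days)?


Formula: allowed downtime = period * (100 - SLA) / 100
Period (quarter (90 days)) = 129600 minutes
Unavailability fraction = (100 - 99.5) / 100
Allowed downtime = 129600 * (100 - 99.5) / 100
Allowed downtime = 648.0 minutes

648.0 minutes


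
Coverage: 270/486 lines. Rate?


Coverage = covered / total * 100
Coverage = 270 / 486 * 100
Coverage = 55.56%

55.56%


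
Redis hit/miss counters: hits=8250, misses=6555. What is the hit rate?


Formula: hit rate = hits / (hits + misses) * 100
hit rate = 8250 / (8250 + 6555) * 100
hit rate = 8250 / 14805 * 100
hit rate = 55.72%

55.72%


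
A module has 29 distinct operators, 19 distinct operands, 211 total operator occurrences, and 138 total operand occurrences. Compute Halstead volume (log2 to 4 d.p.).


Formula: V = N * log2(η), where N = N1 + N2 and η = η1 + η2
η = 29 + 19 = 48
N = 211 + 138 = 349
log2(48) ≈ 5.5850
V = 349 * 5.5850 = 1949.17

1949.17


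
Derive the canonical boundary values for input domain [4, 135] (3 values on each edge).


Range: [4, 135]
Boundaries: just below min, min, min+1, max-1, max, just above max
Values: [3, 4, 5, 134, 135, 136]

[3, 4, 5, 134, 135, 136]


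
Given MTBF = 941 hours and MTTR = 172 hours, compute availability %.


Availability = MTBF / (MTBF + MTTR)
Availability = 941 / (941 + 172)
Availability = 941 / 1113
Availability = 84.5463%

84.5463%


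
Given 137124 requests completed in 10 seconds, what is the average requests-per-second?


Formula: throughput = requests / seconds
throughput = 137124 / 10
throughput = 13712.4 requests/second

13712.4 requests/second


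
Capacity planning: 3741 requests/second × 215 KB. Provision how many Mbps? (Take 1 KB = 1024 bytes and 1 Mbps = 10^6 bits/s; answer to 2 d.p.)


Formula: Mbps = payload_bytes * RPS * 8 / 1e6
Payload per request = 215 KB = 215 * 1024 = 220160 bytes
Total bytes/sec = 220160 * 3741 = 823618560
Total bits/sec = 823618560 * 8 = 6588948480
Mbps = 6588948480 / 1e6 = 6588.95

6588.95 Mbps


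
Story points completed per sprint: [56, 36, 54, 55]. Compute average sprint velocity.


Formula: Avg velocity = Total points / Number of sprints
Points: [56, 36, 54, 55]
Sum = 56 + 36 + 54 + 55 = 201
Avg velocity = 201 / 4 = 50.25 points/sprint

50.25 points/sprint


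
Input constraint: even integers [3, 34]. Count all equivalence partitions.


Constraint: even integers in [3, 34]
Class 1: x < 3 — out-of-range invalid
Class 2: x in [3,34] but odd — wrong type invalid
Class 3: x in [3,34] and even — valid
Class 4: x > 34 — out-of-range invalid
Total equivalence classes: 4

4 equivalence classes


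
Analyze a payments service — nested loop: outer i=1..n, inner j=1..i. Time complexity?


Reasoning: triangle: n(n+1)/2 ~ n^2/2
Complexity: O(n^2)

O(n^2)


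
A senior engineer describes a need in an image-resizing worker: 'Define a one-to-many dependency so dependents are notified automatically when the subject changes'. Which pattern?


This matches the Observer pattern

Observer


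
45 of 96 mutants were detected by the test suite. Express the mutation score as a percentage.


Mutation score = killed / total * 100
Mutation score = 45 / 96 * 100
Mutation score = 46.88%

46.88%


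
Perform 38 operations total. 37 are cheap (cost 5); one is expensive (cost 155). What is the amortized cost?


Formula: Amortized cost = Total cost / Operations
Total cost = (37 * 5) + (1 * 155)
Total cost = 185 + 155 = 340
Amortized = 340 / 38 = 8.9474

8.9474


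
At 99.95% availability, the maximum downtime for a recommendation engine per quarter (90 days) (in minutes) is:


Formula: allowed downtime = period * (100 - SLA) / 100
Period (quarter (90 days)) = 129600 minutes
Unavailability fraction = (100 - 99.95) / 100
Allowed downtime = 129600 * (100 - 99.95) / 100
Allowed downtime = 64.8 minutes

64.8 minutes


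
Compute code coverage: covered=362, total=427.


Coverage = covered / total * 100
Coverage = 362 / 427 * 100
Coverage = 84.78%

84.78%


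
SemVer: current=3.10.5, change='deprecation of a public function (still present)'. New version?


Current: 3.10.5
Change category: 'deprecation of a public function (still present)' → minor bump
SemVer rule: minor bump → increment MINOR, reset PATCH to 0 (MAJOR unchanged)
New: 3.11.0

3.11.0


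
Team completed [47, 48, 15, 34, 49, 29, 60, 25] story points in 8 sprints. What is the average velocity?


Formula: Avg velocity = Total points / Number of sprints
Points: [47, 48, 15, 34, 49, 29, 60, 25]
Sum = 47 + 48 + 15 + 34 + 49 + 29 + 60 + 25 = 307
Avg velocity = 307 / 8 = 38.38 points/sprint

38.38 points/sprint


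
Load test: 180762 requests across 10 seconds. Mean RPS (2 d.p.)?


Formula: throughput = requests / seconds
throughput = 180762 / 10
throughput = 18076.2 requests/second

18076.2 requests/second


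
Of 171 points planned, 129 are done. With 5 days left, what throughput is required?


Formula: Required rate = Remaining points / Days left
Remaining = 171 - 129 = 42 points
Required rate = 42 / 5 = 8.4 points/day

8.4 points/day


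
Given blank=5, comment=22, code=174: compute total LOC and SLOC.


Total LOC = blank + comment + code
Total LOC = 5 + 22 + 174 = 201
SLOC (source only) = code = 174

Total LOC: 201, SLOC: 174


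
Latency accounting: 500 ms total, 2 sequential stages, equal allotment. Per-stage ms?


Formula: per_stage = total_budget / stages
per_stage = 500 / 2
per_stage = 250.0 ms

250.0 ms


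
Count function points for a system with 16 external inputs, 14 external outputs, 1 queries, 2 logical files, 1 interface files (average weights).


UFP = EI*4 + EO*5 + EQ*4 + ILF*10 + EIF*7
UFP = 16*4 + 14*5 + 1*4 + 2*10 + 1*7
UFP = 64 + 70 + 4 + 20 + 7
UFP = 165

165


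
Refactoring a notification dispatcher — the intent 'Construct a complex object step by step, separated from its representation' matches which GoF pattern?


This matches the Builder pattern

Builder


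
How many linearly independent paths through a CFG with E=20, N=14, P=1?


Formula: V(G) = E - N + 2P
V(G) = 20 - 14 + 2*1
V(G) = 6 + 2
V(G) = 8

8


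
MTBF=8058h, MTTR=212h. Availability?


Availability = MTBF / (MTBF + MTTR)
Availability = 8058 / (8058 + 212)
Availability = 8058 / 8270
Availability = 97.4365%

97.4365%


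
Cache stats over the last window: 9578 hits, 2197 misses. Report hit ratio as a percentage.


Formula: hit rate = hits / (hits + misses) * 100
hit rate = 9578 / (9578 + 2197) * 100
hit rate = 9578 / 11775 * 100
hit rate = 81.34%

81.34%


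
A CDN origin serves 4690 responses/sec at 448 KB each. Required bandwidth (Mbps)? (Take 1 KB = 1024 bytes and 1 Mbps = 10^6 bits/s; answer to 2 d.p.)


Formula: Mbps = payload_bytes * RPS * 8 / 1e6
Payload per request = 448 KB = 448 * 1024 = 458752 bytes
Total bytes/sec = 458752 * 4690 = 2151546880
Total bits/sec = 2151546880 * 8 = 17212375040
Mbps = 17212375040 / 1e6 = 17212.38

17212.38 Mbps


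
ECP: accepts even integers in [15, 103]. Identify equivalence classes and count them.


Constraint: even integers in [15, 103]
Class 1: x < 15 — out-of-range invalid
Class 2: x in [15,103] but odd — wrong type invalid
Class 3: x in [15,103] and even — valid
Class 4: x > 103 — out-of-range invalid
Total equivalence classes: 4

4 equivalence classes


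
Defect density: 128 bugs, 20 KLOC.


Defect density = defects / KLOC
Defect density = 128 / 20
Defect density = 6.4 defects/KLOC

6.4 defects/KLOC


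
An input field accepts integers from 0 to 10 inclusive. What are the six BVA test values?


Range: [0, 10]
Boundaries: just below min, min, min+1, max-1, max, just above max
Values: [-1, 0, 1, 9, 10, 11]

[-1, 0, 1, 9, 10, 11]


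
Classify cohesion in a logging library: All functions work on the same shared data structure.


Reasoning: Functions share data
Type: Communicational cohesion

Communicational cohesion


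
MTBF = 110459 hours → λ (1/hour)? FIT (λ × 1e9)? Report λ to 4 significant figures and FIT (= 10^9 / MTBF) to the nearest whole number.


Formula: λ = 1 / MTBF; FIT = λ × 1e9 = 1e9 / MTBF
λ = 1 / 110459 ≈ 9.053e-06 failures/hour
FIT = 1e9 / 110459 ≈ 9053 failures per 1e9 hours (nearest whole number)

λ = 9.053e-06 /h, FIT = 9053


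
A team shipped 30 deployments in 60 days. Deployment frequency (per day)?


Formula: deployments per day = releases / days
= 30 / 60
= 0.5 deploys/day
(equivalently, 3.5 deploys/week)

0.5 deploys/day


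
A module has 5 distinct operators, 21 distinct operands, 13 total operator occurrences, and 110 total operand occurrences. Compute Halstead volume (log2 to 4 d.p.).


Formula: V = N * log2(η), where N = N1 + N2 and η = η1 + η2
η = 5 + 21 = 26
N = 13 + 110 = 123
log2(26) ≈ 4.7004
V = 123 * 4.7004 = 578.15

578.15


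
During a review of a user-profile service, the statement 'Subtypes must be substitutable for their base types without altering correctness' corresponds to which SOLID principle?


This describes the Liskov Substitution Principle (LSP)

Liskov Substitution Principle (LSP)


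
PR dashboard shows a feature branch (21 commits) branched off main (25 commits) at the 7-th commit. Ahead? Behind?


Common ancestor: commit #7
feature commits after divergence: 21 - 7 = 14
main commits after divergence: 25 - 7 = 18
feature is 14 commits ahead of main
main is 18 commits ahead of feature

feature ahead: 14, main ahead: 18


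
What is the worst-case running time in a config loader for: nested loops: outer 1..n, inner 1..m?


Reasoning: product of independent bounds
Complexity: O(n*m)

O(n*m)


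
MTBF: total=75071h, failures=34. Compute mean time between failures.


Formula: MTBF = Total operating time / Number of failures
MTBF = 75071 / 34
MTBF = 2207.97 hours

2207.97 hours


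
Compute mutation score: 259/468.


Mutation score = killed / total * 100
Mutation score = 259 / 468 * 100
Mutation score = 55.34%

55.34%


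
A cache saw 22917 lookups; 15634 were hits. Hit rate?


Formula: hit rate = hits / (hits + misses) * 100
hit rate = 15634 / (15634 + 7283) * 100
hit rate = 15634 / 22917 * 100
hit rate = 68.22%

68.22%


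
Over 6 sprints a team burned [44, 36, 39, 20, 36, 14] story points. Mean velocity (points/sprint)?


Formula: Avg velocity = Total points / Number of sprints
Points: [44, 36, 39, 20, 36, 14]
Sum = 44 + 36 + 39 + 20 + 36 + 14 = 189
Avg velocity = 189 / 6 = 31.5 points/sprint

31.5 points/sprint


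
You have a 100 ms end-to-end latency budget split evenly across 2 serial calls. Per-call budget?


Formula: per_stage = total_budget / stages
per_stage = 100 / 2
per_stage = 50.0 ms

50.0 ms


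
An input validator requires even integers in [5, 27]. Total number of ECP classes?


Constraint: even integers in [5, 27]
Class 1: x < 5 — out-of-range invalid
Class 2: x in [5,27] but odd — wrong type invalid
Class 3: x in [5,27] and even — valid
Class 4: x > 27 — out-of-range invalid
Total equivalence classes: 4

4 equivalence classes


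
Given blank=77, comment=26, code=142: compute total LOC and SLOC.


Total LOC = blank + comment + code
Total LOC = 77 + 26 + 142 = 245
SLOC (source only) = code = 142

Total LOC: 245, SLOC: 142


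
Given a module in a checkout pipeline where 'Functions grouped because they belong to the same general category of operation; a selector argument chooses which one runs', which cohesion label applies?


Reasoning: Grouped by category of activity, not by data or sequence
Type: Logical cohesion

Logical cohesion


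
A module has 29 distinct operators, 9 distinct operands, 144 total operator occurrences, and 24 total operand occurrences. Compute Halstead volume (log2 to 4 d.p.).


Formula: V = N * log2(η), where N = N1 + N2 and η = η1 + η2
η = 29 + 9 = 38
N = 144 + 24 = 168
log2(38) ≈ 5.2479
V = 168 * 5.2479 = 881.65

881.65


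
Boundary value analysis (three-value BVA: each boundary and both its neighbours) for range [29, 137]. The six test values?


Range: [29, 137]
Boundaries: just below min, min, min+1, max-1, max, just above max
Values: [28, 29, 30, 136, 137, 138]

[28, 29, 30, 136, 137, 138]


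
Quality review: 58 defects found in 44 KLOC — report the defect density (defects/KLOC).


Defect density = defects / KLOC
Defect density = 58 / 44
Defect density = 1.318 defects/KLOC

1.318 defects/KLOC


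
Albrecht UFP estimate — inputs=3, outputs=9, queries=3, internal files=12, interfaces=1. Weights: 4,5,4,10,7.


UFP = EI*4 + EO*5 + EQ*4 + ILF*10 + EIF*7
UFP = 3*4 + 9*5 + 3*4 + 12*10 + 1*7
UFP = 12 + 45 + 12 + 120 + 7
UFP = 196

196


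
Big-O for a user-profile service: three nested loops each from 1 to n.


Reasoning: three levels of nesting over n
Complexity: O(n^3)

O(n^3)


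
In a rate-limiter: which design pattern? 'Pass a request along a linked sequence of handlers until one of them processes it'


This matches the Chain of Responsibility pattern

Chain of Responsibility


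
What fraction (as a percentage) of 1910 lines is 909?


Coverage = covered / total * 100
Coverage = 909 / 1910 * 100
Coverage = 47.59%

47.59%


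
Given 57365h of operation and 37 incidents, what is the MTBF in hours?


Formula: MTBF = Total operating time / Number of failures
MTBF = 57365 / 37
MTBF = 1550.41 hours

1550.41 hours


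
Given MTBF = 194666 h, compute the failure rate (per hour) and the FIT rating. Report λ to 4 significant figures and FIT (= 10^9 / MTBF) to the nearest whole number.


Formula: λ = 1 / MTBF; FIT = λ × 1e9 = 1e9 / MTBF
λ = 1 / 194666 ≈ 5.137e-06 failures/hour
FIT = 1e9 / 194666 ≈ 5137 failures per 1e9 hours (nearest whole number)

λ = 5.137e-06 /h, FIT = 5137


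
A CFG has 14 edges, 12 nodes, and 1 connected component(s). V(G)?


Formula: V(G) = E - N + 2P
V(G) = 14 - 12 + 2*1
V(G) = 2 + 2
V(G) = 4

4


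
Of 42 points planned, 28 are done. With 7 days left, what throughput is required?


Formula: Required rate = Remaining points / Days left
Remaining = 42 - 28 = 14 points
Required rate = 14 / 7 = 2.0 points/day

2.0 points/day


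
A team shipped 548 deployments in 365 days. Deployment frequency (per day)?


Formula: deployments per day = releases / days
= 548 / 365
= 1.501 deploys/day
(equivalently, 10.51 deploys/week)

1.501 deploys/day


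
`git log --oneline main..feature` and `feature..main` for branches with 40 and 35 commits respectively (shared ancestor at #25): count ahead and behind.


Common ancestor: commit #25
feature commits after divergence: 40 - 25 = 15
main commits after divergence: 35 - 25 = 10
feature is 15 commits ahead of main
main is 10 commits ahead of feature

feature ahead: 15, main ahead: 10


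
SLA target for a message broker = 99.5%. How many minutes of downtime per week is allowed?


Formula: allowed downtime = period * (100 - SLA) / 100
Period (week) = 10080 minutes
Unavailability fraction = (100 - 99.5) / 100
Allowed downtime = 10080 * (100 - 99.5) / 100
Allowed downtime = 50.4 minutes

50.4 minutes


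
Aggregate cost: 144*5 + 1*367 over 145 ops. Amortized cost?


Formula: Amortized cost = Total cost / Operations
Total cost = (144 * 5) + (1 * 367)
Total cost = 720 + 367 = 1087
Amortized = 1087 / 145 = 7.4966

7.4966


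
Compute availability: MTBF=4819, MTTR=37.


Availability = MTBF / (MTBF + MTTR)
Availability = 4819 / (4819 + 37)
Availability = 4819 / 4856
Availability = 99.2381%

99.2381%


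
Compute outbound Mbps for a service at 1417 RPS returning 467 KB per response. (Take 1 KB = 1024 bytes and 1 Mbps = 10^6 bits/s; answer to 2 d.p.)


Formula: Mbps = payload_bytes * RPS * 8 / 1e6
Payload per request = 467 KB = 467 * 1024 = 478208 bytes
Total bytes/sec = 478208 * 1417 = 677620736
Total bits/sec = 677620736 * 8 = 5420965888
Mbps = 5420965888 / 1e6 = 5420.97

5420.97 Mbps


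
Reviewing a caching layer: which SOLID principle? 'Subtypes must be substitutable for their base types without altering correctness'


This describes the Liskov Substitution Principle (LSP)

Liskov Substitution Principle (LSP)


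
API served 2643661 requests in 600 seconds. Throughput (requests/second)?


Formula: throughput = requests / seconds
throughput = 2643661 / 600
throughput = 4406.1 requests/second

4406.1 requests/second
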